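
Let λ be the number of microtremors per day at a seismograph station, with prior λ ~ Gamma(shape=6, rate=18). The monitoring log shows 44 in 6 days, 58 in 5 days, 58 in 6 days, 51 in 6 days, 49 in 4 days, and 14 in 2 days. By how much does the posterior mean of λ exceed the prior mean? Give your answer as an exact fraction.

793/141

Total count: 44 + 58 + 58 + 51 + 49 + 14 = 274.
Total exposure: 6 + 5 + 6 + 6 + 4 + 2 = 29 days.
Posterior: α' = 6 + 274 = 280, β' = 18 + 29 = 47.
Posterior mean = 280/47 = 280/47; prior mean = 6/18 = 1/3. Difference = 280/47 − 1/3 = 793/141.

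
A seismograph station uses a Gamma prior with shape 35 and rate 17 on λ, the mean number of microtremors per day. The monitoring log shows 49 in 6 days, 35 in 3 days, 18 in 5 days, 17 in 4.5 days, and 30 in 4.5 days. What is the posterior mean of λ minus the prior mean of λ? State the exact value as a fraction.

Total count: 49 + 35 + 18 + 17 + 30 = 149.
Total exposure: 6 + 3 + 5 + 4.5 + 4.5 = 23 days.
Conjugate update: add total count to the shape and total exposure to the rate, giving Gamma(184, 40).
Posterior mean = 184/40 = 23/5; prior mean = 35/17 = 35/17. Difference = 23/5 − 35/17 = 216/85.

216/85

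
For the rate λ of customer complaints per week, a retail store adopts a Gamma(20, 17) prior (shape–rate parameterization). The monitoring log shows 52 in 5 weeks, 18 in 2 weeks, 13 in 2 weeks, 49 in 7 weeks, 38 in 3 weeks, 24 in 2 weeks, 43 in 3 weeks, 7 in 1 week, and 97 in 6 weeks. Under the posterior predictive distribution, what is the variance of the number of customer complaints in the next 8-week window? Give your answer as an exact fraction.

Total count: 52 + 18 + 13 + 49 + 38 + 24 + 43 + 7 + 97 = 341.
Total exposure: 5 + 2 + 2 + 7 + 3 + 2 + 3 + 1 + 6 = 31 weeks.
Conjugate update: add total count to the shape and total exposure to the rate, giving Gamma(361, 48).
The posterior predictive for a window of length T is Negative Binomial with variance T·α'·(β'+T)/β'² = 8·361·56/2304 = 2527/36.

2527/36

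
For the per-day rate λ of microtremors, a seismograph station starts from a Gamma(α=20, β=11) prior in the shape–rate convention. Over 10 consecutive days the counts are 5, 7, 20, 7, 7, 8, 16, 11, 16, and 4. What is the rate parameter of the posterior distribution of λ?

Total count: 5 + 7 + 20 + 7 + 7 + 8 + 16 + 11 + 16 + 4 = 101.
Total exposure: 10 days.
Conjugate update: add total count to the shape and total exposure to the rate, giving Gamma(121, 21).

21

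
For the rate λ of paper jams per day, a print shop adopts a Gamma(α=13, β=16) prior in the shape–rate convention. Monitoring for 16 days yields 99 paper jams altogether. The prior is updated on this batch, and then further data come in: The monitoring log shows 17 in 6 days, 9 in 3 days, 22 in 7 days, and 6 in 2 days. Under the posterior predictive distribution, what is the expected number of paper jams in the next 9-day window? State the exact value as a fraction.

Total count 99 over total exposure 16 days.
After the first batch: Gamma(13 + 99, 16 + 16) = Gamma(112, 32).
Total count: 17 + 9 + 22 + 6 = 54.
Total exposure: 6 + 3 + 7 + 2 = 18 days.
After the second batch: Gamma(112 + 54, 32 + 18) = Gamma(166, 50).
Predictive mean over a 9-day window = T·E[λ|data] = 9·166/50 = 747/25.

747/25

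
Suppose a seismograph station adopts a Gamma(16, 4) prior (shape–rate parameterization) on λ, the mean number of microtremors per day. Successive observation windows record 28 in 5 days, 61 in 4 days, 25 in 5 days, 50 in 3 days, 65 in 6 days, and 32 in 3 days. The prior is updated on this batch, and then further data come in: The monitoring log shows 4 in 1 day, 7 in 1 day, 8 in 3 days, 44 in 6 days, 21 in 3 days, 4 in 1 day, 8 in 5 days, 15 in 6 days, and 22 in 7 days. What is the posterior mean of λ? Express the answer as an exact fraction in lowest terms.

Total count: 28 + 61 + 25 + 50 + 65 + 32 = 261.
Total exposure: 5 + 4 + 5 + 3 + 6 + 3 = 26 days.
After the first batch: Gamma(16 + 261, 4 + 26) = Gamma(277, 30).
Total count: 4 + 7 + 8 + 44 + 21 + 4 + 8 + 15 + 22 = 133.
Total exposure: 1 + 1 + 3 + 6 + 3 + 1 + 5 + 6 + 7 = 33 days.
After the second batch: Gamma(277 + 133, 30 + 33) = Gamma(410, 63).
Posterior mean = α'/β' = 410/63.

410/63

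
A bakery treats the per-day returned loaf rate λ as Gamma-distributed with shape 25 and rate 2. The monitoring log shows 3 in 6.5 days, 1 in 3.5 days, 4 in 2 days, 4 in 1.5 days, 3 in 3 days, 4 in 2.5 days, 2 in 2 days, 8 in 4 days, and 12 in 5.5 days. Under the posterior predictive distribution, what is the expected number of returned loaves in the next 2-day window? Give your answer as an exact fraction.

Total count: 3 + 1 + 4 + 4 + 3 + 4 + 2 + 8 + 12 = 41.
Total exposure: 6.5 + 3.5 + 2 + 1.5 + 3 + 2.5 + 2 + 4 + 5.5 = 30.5 days.
The Gamma prior is conjugate for the Poisson rate, so λ | data ~ Gamma(25+41, 2+30.5) = Gamma(66, 65/2).
Predictive mean over a 2-day window = T·E[λ|data] = 2·66/(65/2) = 264/65.

264/65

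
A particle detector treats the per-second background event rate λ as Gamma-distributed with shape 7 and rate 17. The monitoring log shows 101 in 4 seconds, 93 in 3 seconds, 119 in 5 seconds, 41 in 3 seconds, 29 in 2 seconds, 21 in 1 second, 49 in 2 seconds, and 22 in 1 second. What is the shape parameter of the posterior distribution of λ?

482

Total count: 101 + 93 + 119 + 41 + 29 + 21 + 49 + 22 = 475.
Total exposure: 4 + 3 + 5 + 3 + 2 + 1 + 2 + 1 = 21 seconds.
Gamma(α, β) with Poisson data over total exposure Σt gives posterior Gamma(α+Σx, β+Σt) = Gamma(482, 38).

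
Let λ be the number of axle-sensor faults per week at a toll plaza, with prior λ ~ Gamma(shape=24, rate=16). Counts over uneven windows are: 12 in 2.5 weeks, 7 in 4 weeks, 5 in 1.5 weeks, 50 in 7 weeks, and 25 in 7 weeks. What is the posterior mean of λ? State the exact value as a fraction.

Total count: 12 + 7 + 5 + 50 + 25 = 99.
Total exposure: 2.5 + 4 + 1.5 + 7 + 7 = 22 weeks.
Conjugate update: add total count to the shape and total exposure to the rate, giving Gamma(123, 38).
Posterior mean = α'/β' = 123/38.

123/38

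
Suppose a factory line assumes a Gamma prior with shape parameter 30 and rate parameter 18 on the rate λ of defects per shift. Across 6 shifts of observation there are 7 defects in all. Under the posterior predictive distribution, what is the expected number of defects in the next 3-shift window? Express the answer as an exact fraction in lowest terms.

37/8

Total count 7 over total exposure 6 shifts.
By Gamma–Poisson conjugacy, the posterior is Gamma(α + Σx, β + Σt) = Gamma(30 + 7, 18 + 6) = Gamma(37, 24).
Predictive mean over a 3-shift window = T·E[λ|data] = 3·37/24 = 37/8.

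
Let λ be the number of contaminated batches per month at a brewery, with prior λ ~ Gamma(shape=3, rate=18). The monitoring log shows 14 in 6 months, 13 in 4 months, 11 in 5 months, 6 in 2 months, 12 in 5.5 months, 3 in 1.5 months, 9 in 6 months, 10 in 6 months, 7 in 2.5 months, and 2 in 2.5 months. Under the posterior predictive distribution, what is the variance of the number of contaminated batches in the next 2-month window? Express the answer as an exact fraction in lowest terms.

Total count: 14 + 13 + 11 + 6 + 12 + 3 + 9 + 10 + 7 + 2 = 87.
Total exposure: 6 + 4 + 5 + 2 + 5.5 + 1.5 + 6 + 6 + 2.5 + 2.5 = 41 months.
By Gamma–Poisson conjugacy, the posterior is Gamma(α + Σx, β + Σt) = Gamma(3 + 87, 18 + 41) = Gamma(90, 59).
The posterior predictive for a window of length T is Negative Binomial with variance T·α'·(β'+T)/β'² = 2·90·61/3481 = 10980/3481.

10980/3481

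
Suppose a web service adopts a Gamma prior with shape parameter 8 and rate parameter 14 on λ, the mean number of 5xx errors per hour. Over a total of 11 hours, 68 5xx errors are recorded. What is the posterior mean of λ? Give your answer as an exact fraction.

Total count 68 over total exposure 11 hours.
The Gamma prior is conjugate for the Poisson rate, so λ | data ~ Gamma(8+68, 14+11) = Gamma(76, 25).
Posterior mean = α'/β' = 76/25.

76/25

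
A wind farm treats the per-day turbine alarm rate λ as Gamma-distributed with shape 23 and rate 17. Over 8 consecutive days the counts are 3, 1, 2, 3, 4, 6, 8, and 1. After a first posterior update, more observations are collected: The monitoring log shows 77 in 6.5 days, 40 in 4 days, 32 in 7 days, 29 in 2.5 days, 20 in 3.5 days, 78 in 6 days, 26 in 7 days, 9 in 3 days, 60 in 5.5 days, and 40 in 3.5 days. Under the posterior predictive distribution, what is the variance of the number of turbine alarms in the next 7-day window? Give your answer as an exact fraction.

1012/21

Total count: 3 + 1 + 2 + 3 + 4 + 6 + 8 + 1 = 28.
Total exposure: 8 days.
After the first batch: Gamma(23 + 28, 17 + 8) = Gamma(51, 25).
Total count: 77 + 40 + 32 + 29 + 20 + 78 + 26 + 9 + 60 + 40 = 411.
Total exposure: 6.5 + 4 + 7 + 2.5 + 3.5 + 6 + 7 + 3 + 5.5 + 3.5 = 48.5 days.
After the second batch: Gamma(51 + 411, 25 + 48.5) = Gamma(462, 147/2).
The posterior predictive for a window of length T is Negative Binomial with variance T·α'·(β'+T)/β'² = 7·462·(161/2)/(21609/4) = 1012/21.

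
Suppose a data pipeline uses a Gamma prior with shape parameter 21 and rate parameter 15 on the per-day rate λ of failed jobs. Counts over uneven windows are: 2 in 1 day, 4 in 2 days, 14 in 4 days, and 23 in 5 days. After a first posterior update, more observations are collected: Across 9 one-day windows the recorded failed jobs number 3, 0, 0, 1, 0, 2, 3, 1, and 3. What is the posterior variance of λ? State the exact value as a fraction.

77/1296

Total count: 2 + 4 + 14 + 23 = 43.
Total exposure: 1 + 2 + 4 + 5 = 12 days.
After the first batch: Gamma(21 + 43, 15 + 12) = Gamma(64, 27).
Total count: 3 + 0 + 0 + 1 + 0 + 2 + 3 + 1 + 3 = 13.
Total exposure: 9 days.
After the second batch: Gamma(64 + 13, 27 + 9) = Gamma(77, 36).
Posterior variance = α'/β'² = 77/1296.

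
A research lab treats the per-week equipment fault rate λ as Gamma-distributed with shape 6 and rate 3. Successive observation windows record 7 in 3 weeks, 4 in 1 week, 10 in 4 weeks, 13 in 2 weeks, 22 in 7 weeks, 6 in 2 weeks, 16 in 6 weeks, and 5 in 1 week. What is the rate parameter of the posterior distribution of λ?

29

Total count: 7 + 4 + 10 + 13 + 22 + 6 + 16 + 5 = 83.
Total exposure: 3 + 1 + 4 + 2 + 7 + 2 + 6 + 1 = 26 weeks.
Conjugate update: add total count to the shape and total exposure to the rate, giving Gamma(89, 29).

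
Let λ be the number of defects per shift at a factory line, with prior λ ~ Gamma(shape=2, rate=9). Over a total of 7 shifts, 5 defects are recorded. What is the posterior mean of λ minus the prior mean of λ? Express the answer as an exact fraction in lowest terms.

31/144

Total count 5 over total exposure 7 shifts.
By Gamma–Poisson conjugacy, the posterior is Gamma(α + Σx, β + Σt) = Gamma(2 + 5, 9 + 7) = Gamma(7, 16).
Posterior mean = 7/16 = 7/16; prior mean = 2/9 = 2/9. Difference = 7/16 − 2/9 = 31/144.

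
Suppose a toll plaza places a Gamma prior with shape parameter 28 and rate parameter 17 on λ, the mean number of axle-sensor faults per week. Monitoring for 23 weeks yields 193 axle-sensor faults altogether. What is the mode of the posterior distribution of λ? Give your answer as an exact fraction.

11/2

Total count 193 over total exposure 23 weeks.
Posterior: α' = 28 + 193 = 221, β' = 17 + 23 = 40.
Posterior mode = (α'−1)/β' = 220/40 = 11/2.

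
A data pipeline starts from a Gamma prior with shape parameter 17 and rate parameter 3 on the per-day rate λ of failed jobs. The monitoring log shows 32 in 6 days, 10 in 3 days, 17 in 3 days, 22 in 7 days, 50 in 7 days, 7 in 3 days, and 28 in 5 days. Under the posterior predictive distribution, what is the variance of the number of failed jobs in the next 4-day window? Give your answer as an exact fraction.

30012/1369

Total count: 32 + 10 + 17 + 22 + 50 + 7 + 28 = 166.
Total exposure: 6 + 3 + 3 + 7 + 7 + 3 + 5 = 34 days.
The Gamma prior is conjugate for the Poisson rate, so λ | data ~ Gamma(17+166, 3+34) = Gamma(183, 37).
The posterior predictive for a window of length T is Negative Binomial with variance T·α'·(β'+T)/β'² = 4·183·41/1369 = 30012/1369.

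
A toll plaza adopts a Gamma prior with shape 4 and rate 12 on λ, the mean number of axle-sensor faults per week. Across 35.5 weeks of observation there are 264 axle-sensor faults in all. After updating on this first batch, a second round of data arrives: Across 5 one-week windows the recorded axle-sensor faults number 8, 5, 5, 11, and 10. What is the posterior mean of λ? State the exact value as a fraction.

614/105

Total count 264 over total exposure 35.5 weeks.
After the first batch: Gamma(4 + 264, 12 + 35.5) = Gamma(268, 95/2).
Total count: 8 + 5 + 5 + 11 + 10 = 39.
Total exposure: 5 weeks.
After the second batch: Gamma(268 + 39, 95/2 + 5) = Gamma(307, 105/2).
Posterior mean = α'/β' = 307/(105/2) = 614/105.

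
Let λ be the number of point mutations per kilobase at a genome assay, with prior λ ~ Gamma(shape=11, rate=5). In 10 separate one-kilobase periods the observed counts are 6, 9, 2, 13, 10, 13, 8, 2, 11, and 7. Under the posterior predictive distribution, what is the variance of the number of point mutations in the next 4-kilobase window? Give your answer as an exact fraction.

6992/225

Total count: 6 + 9 + 2 + 13 + 10 + 13 + 8 + 2 + 11 + 7 = 81.
Total exposure: 10 kilobases.
The Gamma prior is conjugate for the Poisson rate, so λ | data ~ Gamma(11+81, 5+10) = Gamma(92, 15).
The posterior predictive for a window of length T is Negative Binomial with variance T·α'·(β'+T)/β'² = 4·92·19/225 = 6992/225.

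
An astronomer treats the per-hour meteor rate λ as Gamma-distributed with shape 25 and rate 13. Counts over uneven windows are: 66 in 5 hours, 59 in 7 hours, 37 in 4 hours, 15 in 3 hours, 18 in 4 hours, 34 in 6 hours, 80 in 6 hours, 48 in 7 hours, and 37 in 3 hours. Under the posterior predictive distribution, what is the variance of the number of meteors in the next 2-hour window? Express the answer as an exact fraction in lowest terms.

12570/841

Total count: 66 + 59 + 37 + 15 + 18 + 34 + 80 + 48 + 37 = 394.
Total exposure: 5 + 7 + 4 + 3 + 4 + 6 + 6 + 7 + 3 = 45 hours.
Conjugate update: add total count to the shape and total exposure to the rate, giving Gamma(419, 58).
The posterior predictive for a window of length T is Negative Binomial with variance T·α'·(β'+T)/β'² = 2·419·60/3364 = 12570/841.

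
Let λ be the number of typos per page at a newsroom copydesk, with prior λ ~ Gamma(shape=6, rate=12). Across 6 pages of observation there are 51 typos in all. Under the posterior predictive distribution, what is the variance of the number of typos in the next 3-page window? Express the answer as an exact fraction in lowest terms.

Total count 51 over total exposure 6 pages.
By Gamma–Poisson conjugacy, the posterior is Gamma(α + Σx, β + Σt) = Gamma(6 + 51, 12 + 6) = Gamma(57, 18).
The posterior predictive for a window of length T is Negative Binomial with variance T·α'·(β'+T)/β'² = 3·57·21/324 = 133/12.

133/12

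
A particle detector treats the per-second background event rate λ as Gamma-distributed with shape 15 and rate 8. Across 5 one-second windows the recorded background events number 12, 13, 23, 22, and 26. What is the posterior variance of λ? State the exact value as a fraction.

Total count: 12 + 13 + 23 + 22 + 26 = 96.
Total exposure: 5 seconds.
By Gamma–Poisson conjugacy, the posterior is Gamma(α + Σx, β + Σt) = Gamma(15 + 96, 8 + 5) = Gamma(111, 13).
Posterior variance = α'/β'² = 111/169.

111/169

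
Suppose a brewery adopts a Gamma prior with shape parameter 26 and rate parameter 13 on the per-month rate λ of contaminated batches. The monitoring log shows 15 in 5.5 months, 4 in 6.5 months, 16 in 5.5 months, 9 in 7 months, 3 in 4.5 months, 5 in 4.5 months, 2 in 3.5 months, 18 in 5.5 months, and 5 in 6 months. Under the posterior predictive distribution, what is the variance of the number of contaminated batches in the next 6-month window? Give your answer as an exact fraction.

Total count: 15 + 4 + 16 + 9 + 3 + 5 + 2 + 18 + 5 = 77.
Total exposure: 5.5 + 6.5 + 5.5 + 7 + 4.5 + 4.5 + 3.5 + 5.5 + 6 = 48.5 months.
Gamma(α, β) with Poisson data over total exposure Σt gives posterior Gamma(α+Σx, β+Σt) = Gamma(103, 123/2).
The posterior predictive for a window of length T is Negative Binomial with variance T·α'·(β'+T)/β'² = 6·103·(135/2)/(15129/4) = 18540/1681.

18540/1681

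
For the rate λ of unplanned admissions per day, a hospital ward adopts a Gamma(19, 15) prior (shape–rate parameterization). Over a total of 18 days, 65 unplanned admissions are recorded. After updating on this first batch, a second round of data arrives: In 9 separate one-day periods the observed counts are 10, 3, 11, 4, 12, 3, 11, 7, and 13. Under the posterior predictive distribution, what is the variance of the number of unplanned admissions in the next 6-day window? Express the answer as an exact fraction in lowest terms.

1264/49

Total count 65 over total exposure 18 days.
After the first batch: Gamma(19 + 65, 15 + 18) = Gamma(84, 33).
Total count: 10 + 3 + 11 + 4 + 12 + 3 + 11 + 7 + 13 = 74.
Total exposure: 9 days.
After the second batch: Gamma(84 + 74, 33 + 9) = Gamma(158, 42).
The posterior predictive for a window of length T is Negative Binomial with variance T·α'·(β'+T)/β'² = 6·158·48/1764 = 1264/49.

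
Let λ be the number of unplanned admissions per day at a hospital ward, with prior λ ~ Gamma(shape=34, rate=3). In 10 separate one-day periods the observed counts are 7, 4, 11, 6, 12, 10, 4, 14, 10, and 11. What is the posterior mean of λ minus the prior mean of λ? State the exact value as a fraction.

-73/39

Total count: 7 + 4 + 11 + 6 + 12 + 10 + 4 + 14 + 10 + 11 = 89.
Total exposure: 10 days.
By Gamma–Poisson conjugacy, the posterior is Gamma(α + Σx, β + Σt) = Gamma(34 + 89, 3 + 10) = Gamma(123, 13).
Posterior mean = 123/13 = 123/13; prior mean = 34/3 = 34/3. Difference = 123/13 − 34/3 = -73/39.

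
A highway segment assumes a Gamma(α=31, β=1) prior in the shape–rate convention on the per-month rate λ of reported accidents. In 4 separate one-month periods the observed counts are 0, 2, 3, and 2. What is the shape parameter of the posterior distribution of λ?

Total count: 0 + 2 + 3 + 2 = 7.
Total exposure: 4 months.
Posterior: α' = 31 + 7 = 38, β' = 1 + 4 = 5.

38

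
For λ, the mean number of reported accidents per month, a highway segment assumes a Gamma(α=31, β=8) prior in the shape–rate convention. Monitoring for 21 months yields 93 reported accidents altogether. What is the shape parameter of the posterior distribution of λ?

Total count 93 over total exposure 21 months.
The Gamma prior is conjugate for the Poisson rate, so λ | data ~ Gamma(31+93, 8+21) = Gamma(124, 29).

124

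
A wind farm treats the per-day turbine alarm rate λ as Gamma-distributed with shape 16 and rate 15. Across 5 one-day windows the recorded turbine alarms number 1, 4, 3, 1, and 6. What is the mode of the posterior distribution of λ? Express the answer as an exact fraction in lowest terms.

Total count: 1 + 4 + 3 + 1 + 6 = 15.
Total exposure: 5 days.
By Gamma–Poisson conjugacy, the posterior is Gamma(α + Σx, β + Σt) = Gamma(16 + 15, 15 + 5) = Gamma(31, 20).
Posterior mode = (α'−1)/β' = 30/20 = 3/2.

3/2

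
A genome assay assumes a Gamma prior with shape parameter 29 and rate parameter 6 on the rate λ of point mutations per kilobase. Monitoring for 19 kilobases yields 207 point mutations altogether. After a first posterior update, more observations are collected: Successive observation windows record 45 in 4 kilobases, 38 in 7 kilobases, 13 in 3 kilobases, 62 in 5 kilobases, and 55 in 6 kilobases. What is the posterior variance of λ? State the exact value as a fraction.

Total count 207 over total exposure 19 kilobases.
After the first batch: Gamma(29 + 207, 6 + 19) = Gamma(236, 25).
Total count: 45 + 38 + 13 + 62 + 55 = 213.
Total exposure: 4 + 7 + 3 + 5 + 6 = 25 kilobases.
After the second batch: Gamma(236 + 213, 25 + 25) = Gamma(449, 50).
Posterior variance = α'/β'² = 449/2500.

449/2500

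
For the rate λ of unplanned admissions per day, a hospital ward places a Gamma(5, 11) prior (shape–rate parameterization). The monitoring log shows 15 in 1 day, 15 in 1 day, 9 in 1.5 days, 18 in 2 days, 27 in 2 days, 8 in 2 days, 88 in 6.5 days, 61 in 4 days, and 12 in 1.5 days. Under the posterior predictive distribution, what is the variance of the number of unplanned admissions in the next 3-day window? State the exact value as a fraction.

109908/4225

Total count: 15 + 15 + 9 + 18 + 27 + 8 + 88 + 61 + 12 = 253.
Total exposure: 1 + 1 + 1.5 + 2 + 2 + 2 + 6.5 + 4 + 1.5 = 21.5 days.
Gamma(α, β) with Poisson data over total exposure Σt gives posterior Gamma(α+Σx, β+Σt) = Gamma(258, 65/2).
The posterior predictive for a window of length T is Negative Binomial with variance T·α'·(β'+T)/β'² = 3·258·(71/2)/(4225/4) = 109908/4225.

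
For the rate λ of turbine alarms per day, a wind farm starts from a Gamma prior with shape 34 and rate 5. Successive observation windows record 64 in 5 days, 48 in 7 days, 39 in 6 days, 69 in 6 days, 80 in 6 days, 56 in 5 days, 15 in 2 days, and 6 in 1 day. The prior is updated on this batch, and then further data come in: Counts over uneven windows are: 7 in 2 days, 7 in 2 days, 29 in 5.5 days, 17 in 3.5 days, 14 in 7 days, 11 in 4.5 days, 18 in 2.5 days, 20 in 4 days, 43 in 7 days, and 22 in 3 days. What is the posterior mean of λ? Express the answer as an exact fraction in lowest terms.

599/84

Total count: 64 + 48 + 39 + 69 + 80 + 56 + 15 + 6 = 377.
Total exposure: 5 + 7 + 6 + 6 + 6 + 5 + 2 + 1 = 38 days.
After the first batch: Gamma(34 + 377, 5 + 38) = Gamma(411, 43).
Total count: 7 + 7 + 29 + 17 + 14 + 11 + 18 + 20 + 43 + 22 = 188.
Total exposure: 2 + 2 + 5.5 + 3.5 + 7 + 4.5 + 2.5 + 4 + 7 + 3 = 41 days.
After the second batch: Gamma(411 + 188, 43 + 41) = Gamma(599, 84).
Posterior mean = α'/β' = 599/84.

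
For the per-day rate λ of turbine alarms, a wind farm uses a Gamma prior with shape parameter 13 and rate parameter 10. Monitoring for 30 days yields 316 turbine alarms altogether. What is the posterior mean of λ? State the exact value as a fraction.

329/40

Total count 316 over total exposure 30 days.
Conjugate update: add total count to the shape and total exposure to the rate, giving Gamma(329, 40).
Posterior mean = α'/β' = 329/40.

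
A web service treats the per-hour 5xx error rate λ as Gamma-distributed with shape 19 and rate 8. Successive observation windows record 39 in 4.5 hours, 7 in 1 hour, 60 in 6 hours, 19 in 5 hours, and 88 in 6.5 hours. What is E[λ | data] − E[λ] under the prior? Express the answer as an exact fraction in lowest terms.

Total count: 39 + 7 + 60 + 19 + 88 = 213.
Total exposure: 4.5 + 1 + 6 + 5 + 6.5 = 23 hours.
The Gamma prior is conjugate for the Poisson rate, so λ | data ~ Gamma(19+213, 8+23) = Gamma(232, 31).
Posterior mean = 232/31 = 232/31; prior mean = 19/8 = 19/8. Difference = 232/31 − 19/8 = 1267/248.

1267/248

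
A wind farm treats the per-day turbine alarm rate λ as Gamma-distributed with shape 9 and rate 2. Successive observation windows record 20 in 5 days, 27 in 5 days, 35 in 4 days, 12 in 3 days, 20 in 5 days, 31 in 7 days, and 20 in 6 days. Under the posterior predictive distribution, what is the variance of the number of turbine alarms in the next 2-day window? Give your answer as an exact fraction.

Total count: 20 + 27 + 35 + 12 + 20 + 31 + 20 = 165.
Total exposure: 5 + 5 + 4 + 3 + 5 + 7 + 6 = 35 days.
Posterior: α' = 9 + 165 = 174, β' = 2 + 35 = 37.
The posterior predictive for a window of length T is Negative Binomial with variance T·α'·(β'+T)/β'² = 2·174·39/1369 = 13572/1369.

13572/1369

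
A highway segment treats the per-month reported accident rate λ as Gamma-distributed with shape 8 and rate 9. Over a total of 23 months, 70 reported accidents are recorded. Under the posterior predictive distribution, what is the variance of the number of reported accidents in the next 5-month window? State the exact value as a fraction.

7215/512

Total count 70 over total exposure 23 months.
The Gamma prior is conjugate for the Poisson rate, so λ | data ~ Gamma(8+70, 9+23) = Gamma(78, 32).
The posterior predictive for a window of length T is Negative Binomial with variance T·α'·(β'+T)/β'² = 5·78·37/1024 = 7215/512.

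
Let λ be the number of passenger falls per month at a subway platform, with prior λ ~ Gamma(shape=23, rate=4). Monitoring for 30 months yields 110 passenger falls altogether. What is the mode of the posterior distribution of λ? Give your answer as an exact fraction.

66/17

Total count 110 over total exposure 30 months.
By Gamma–Poisson conjugacy, the posterior is Gamma(α + Σx, β + Σt) = Gamma(23 + 110, 4 + 30) = Gamma(133, 34).
Posterior mode = (α'−1)/β' = 132/34 = 66/17.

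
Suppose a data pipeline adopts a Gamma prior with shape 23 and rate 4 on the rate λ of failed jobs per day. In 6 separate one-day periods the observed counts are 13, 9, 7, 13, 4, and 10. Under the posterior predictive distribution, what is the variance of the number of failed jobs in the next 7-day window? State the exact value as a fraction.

Total count: 13 + 9 + 7 + 13 + 4 + 10 = 56.
Total exposure: 6 days.
By Gamma–Poisson conjugacy, the posterior is Gamma(α + Σx, β + Σt) = Gamma(23 + 56, 4 + 6) = Gamma(79, 10).
The posterior predictive for a window of length T is Negative Binomial with variance T·α'·(β'+T)/β'² = 7·79·17/100 = 9401/100.

9401/100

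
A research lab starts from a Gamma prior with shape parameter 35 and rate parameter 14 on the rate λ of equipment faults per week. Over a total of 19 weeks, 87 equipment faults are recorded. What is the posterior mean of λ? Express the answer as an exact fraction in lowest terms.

122/33

Total count 87 over total exposure 19 weeks.
Posterior: α' = 35 + 87 = 122, β' = 14 + 19 = 33.
Posterior mean = α'/β' = 122/33.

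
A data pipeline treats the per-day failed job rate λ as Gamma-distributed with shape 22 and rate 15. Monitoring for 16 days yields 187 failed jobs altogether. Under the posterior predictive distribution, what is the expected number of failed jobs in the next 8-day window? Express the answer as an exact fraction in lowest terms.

1672/31

Total count 187 over total exposure 16 days.
The Gamma prior is conjugate for the Poisson rate, so λ | data ~ Gamma(22+187, 15+16) = Gamma(209, 31).
Predictive mean over an 8-day window = T·E[λ|data] = 8·209/31 = 1672/31.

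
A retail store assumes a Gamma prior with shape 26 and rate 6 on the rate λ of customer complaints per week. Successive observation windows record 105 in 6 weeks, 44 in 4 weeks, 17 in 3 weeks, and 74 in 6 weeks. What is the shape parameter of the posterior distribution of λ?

Total count: 105 + 44 + 17 + 74 = 240.
Total exposure: 6 + 4 + 3 + 6 = 19 weeks.
Conjugate update: add total count to the shape and total exposure to the rate, giving Gamma(266, 25).

266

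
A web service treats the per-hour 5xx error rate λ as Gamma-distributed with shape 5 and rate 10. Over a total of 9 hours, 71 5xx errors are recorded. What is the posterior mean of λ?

Total count 71 over total exposure 9 hours.
The Gamma prior is conjugate for the Poisson rate, so λ | data ~ Gamma(5+71, 10+9) = Gamma(76, 19).
Posterior mean = α'/β' = 76/19 = 4.

4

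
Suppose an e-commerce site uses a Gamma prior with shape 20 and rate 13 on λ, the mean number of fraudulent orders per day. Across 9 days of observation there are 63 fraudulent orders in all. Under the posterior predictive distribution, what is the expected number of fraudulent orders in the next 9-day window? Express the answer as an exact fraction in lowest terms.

Total count 63 over total exposure 9 days.
The Gamma prior is conjugate for the Poisson rate, so λ | data ~ Gamma(20+63, 13+9) = Gamma(83, 22).
Predictive mean over a 9-day window = T·E[λ|data] = 9·83/22 = 747/22.

747/22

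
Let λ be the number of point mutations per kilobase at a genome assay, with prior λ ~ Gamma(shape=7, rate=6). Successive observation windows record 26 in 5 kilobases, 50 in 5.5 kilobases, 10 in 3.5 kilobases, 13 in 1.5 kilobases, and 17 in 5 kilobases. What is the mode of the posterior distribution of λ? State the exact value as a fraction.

244/53

Total count: 26 + 50 + 10 + 13 + 17 = 116.
Total exposure: 5 + 5.5 + 3.5 + 1.5 + 5 = 20.5 kilobases.
The Gamma prior is conjugate for the Poisson rate, so λ | data ~ Gamma(7+116, 6+20.5) = Gamma(123, 53/2).
Posterior mode = (α'−1)/β' = 122/(53/2) = 244/53.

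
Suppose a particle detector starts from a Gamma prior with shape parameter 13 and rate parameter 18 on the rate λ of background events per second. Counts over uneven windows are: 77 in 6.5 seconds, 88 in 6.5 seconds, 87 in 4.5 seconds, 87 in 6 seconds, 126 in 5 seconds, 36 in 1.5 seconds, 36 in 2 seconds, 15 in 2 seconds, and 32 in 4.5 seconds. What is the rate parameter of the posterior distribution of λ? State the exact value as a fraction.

113/2

Total count: 77 + 88 + 87 + 87 + 126 + 36 + 36 + 15 + 32 = 584.
Total exposure: 6.5 + 6.5 + 4.5 + 6 + 5 + 1.5 + 2 + 2 + 4.5 = 38.5 seconds.
Posterior: α' = 13 + 584 = 597, β' = 18 + 38.5 = 113/2.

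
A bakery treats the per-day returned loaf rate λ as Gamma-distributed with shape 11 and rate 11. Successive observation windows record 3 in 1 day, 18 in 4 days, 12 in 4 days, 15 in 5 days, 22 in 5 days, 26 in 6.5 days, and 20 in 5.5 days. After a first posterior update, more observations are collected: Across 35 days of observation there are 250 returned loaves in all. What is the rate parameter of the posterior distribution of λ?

Total count: 3 + 18 + 12 + 15 + 22 + 26 + 20 = 116.
Total exposure: 1 + 4 + 4 + 5 + 5 + 6.5 + 5.5 = 31 days.
After the first batch: Gamma(11 + 116, 11 + 31) = Gamma(127, 42).
Total count 250 over total exposure 35 days.
After the second batch: Gamma(127 + 250, 42 + 35) = Gamma(377, 77).

77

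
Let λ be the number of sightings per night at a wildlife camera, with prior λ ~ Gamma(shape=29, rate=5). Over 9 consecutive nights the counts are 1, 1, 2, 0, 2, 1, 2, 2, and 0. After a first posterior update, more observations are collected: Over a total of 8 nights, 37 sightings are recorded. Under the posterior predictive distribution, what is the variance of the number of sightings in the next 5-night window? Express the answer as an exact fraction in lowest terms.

945/44

Total count: 1 + 1 + 2 + 0 + 2 + 1 + 2 + 2 + 0 = 11.
Total exposure: 9 nights.
After the first batch: Gamma(29 + 11, 5 + 9) = Gamma(40, 14).
Total count 37 over total exposure 8 nights.
After the second batch: Gamma(40 + 37, 14 + 8) = Gamma(77, 22).
The posterior predictive for a window of length T is Negative Binomial with variance T·α'·(β'+T)/β'² = 5·77·27/484 = 945/44.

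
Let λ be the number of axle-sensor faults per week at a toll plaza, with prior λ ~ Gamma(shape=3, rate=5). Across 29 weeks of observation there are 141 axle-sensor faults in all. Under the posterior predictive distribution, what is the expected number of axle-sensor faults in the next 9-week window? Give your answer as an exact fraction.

648/17

Total count 141 over total exposure 29 weeks.
The Gamma prior is conjugate for the Poisson rate, so λ | data ~ Gamma(3+141, 5+29) = Gamma(144, 34).
Predictive mean over a 9-week window = T·E[λ|data] = 9·144/34 = 648/17.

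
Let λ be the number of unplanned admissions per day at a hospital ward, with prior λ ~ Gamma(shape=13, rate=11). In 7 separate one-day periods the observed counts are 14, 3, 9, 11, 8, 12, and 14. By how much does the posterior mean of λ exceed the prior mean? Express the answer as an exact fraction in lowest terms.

115/33

Total count: 14 + 3 + 9 + 11 + 8 + 12 + 14 = 71.
Total exposure: 7 days.
Posterior: α' = 13 + 71 = 84, β' = 11 + 7 = 18.
Posterior mean = 84/18 = 14/3; prior mean = 13/11 = 13/11. Difference = 14/3 − 13/11 = 115/33.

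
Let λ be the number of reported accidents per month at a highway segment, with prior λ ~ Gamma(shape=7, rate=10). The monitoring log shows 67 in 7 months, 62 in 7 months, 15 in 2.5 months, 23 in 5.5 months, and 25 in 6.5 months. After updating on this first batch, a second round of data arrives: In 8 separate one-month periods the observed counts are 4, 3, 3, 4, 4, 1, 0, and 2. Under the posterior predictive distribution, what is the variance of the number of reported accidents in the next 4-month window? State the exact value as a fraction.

177760/8649

Total count: 67 + 62 + 15 + 23 + 25 = 192.
Total exposure: 7 + 7 + 2.5 + 5.5 + 6.5 = 28.5 months.
After the first batch: Gamma(7 + 192, 10 + 28.5) = Gamma(199, 77/2).
Total count: 4 + 3 + 3 + 4 + 4 + 1 + 0 + 2 = 21.
Total exposure: 8 months.
After the second batch: Gamma(199 + 21, 77/2 + 8) = Gamma(220, 93/2).
The posterior predictive for a window of length T is Negative Binomial with variance T·α'·(β'+T)/β'² = 4·220·(101/2)/(8649/4) = 177760/8649.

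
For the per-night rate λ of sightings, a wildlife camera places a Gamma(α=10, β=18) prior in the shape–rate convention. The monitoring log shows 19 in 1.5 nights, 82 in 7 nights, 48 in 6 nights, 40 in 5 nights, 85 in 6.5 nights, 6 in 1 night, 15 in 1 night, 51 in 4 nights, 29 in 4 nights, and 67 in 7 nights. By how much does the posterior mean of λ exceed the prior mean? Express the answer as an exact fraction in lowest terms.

Total count: 19 + 82 + 48 + 40 + 85 + 6 + 15 + 51 + 29 + 67 = 442.
Total exposure: 1.5 + 7 + 6 + 5 + 6.5 + 1 + 1 + 4 + 4 + 7 = 43 nights.
Posterior: α' = 10 + 442 = 452, β' = 18 + 43 = 61.
Posterior mean = 452/61 = 452/61; prior mean = 10/18 = 5/9. Difference = 452/61 − 5/9 = 3763/549.

3763/549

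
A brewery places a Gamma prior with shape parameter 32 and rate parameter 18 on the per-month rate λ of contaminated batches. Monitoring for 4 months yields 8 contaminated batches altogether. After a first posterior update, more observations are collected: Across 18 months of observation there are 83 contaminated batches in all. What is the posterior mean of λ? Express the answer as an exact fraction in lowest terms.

Total count 8 over total exposure 4 months.
After the first batch: Gamma(32 + 8, 18 + 4) = Gamma(40, 22).
Total count 83 over total exposure 18 months.
After the second batch: Gamma(40 + 83, 22 + 18) = Gamma(123, 40).
Posterior mean = α'/β' = 123/40.

123/40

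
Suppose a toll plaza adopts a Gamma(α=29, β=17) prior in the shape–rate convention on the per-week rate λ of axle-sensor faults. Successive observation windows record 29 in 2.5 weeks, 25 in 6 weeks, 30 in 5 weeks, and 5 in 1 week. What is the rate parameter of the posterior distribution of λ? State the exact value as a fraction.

Total count: 29 + 25 + 30 + 5 = 89.
Total exposure: 2.5 + 6 + 5 + 1 = 14.5 weeks.
The Gamma prior is conjugate for the Poisson rate, so λ | data ~ Gamma(29+89, 17+14.5) = Gamma(118, 63/2).

63/2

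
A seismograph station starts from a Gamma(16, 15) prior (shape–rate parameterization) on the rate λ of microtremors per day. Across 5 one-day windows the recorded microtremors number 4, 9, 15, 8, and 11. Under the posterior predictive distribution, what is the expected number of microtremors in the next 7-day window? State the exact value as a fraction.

Total count: 4 + 9 + 15 + 8 + 11 = 47.
Total exposure: 5 days.
Conjugate update: add total count to the shape and total exposure to the rate, giving Gamma(63, 20).
Predictive mean over a 7-day window = T·E[λ|data] = 7·63/20 = 441/20.

441/20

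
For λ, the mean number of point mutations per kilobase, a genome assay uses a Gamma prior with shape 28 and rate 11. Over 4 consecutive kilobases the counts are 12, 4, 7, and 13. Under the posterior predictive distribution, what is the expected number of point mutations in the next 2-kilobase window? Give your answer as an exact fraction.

Total count: 12 + 4 + 7 + 13 = 36.
Total exposure: 4 kilobases.
Conjugate update: add total count to the shape and total exposure to the rate, giving Gamma(64, 15).
Predictive mean over a 2-kilobase window = T·E[λ|data] = 2·64/15 = 128/15.

128/15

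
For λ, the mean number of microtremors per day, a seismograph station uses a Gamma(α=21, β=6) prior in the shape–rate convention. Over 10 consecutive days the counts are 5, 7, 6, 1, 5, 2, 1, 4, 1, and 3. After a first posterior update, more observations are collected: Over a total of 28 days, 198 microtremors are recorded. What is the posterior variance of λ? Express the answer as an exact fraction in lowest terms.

127/968

Total count: 5 + 7 + 6 + 1 + 5 + 2 + 1 + 4 + 1 + 3 = 35.
Total exposure: 10 days.
After the first batch: Gamma(21 + 35, 6 + 10) = Gamma(56, 16).
Total count 198 over total exposure 28 days.
After the second batch: Gamma(56 + 198, 16 + 28) = Gamma(254, 44).
Posterior variance = α'/β'² = 254/1936 = 127/968.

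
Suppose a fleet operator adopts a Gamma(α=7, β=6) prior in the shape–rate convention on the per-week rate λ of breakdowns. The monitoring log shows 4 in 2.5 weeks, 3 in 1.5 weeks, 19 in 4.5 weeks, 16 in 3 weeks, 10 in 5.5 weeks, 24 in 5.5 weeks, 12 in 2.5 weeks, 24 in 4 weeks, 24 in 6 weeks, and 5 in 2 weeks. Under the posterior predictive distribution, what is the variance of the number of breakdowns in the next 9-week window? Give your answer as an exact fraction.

69264/1849

Total count: 4 + 3 + 19 + 16 + 10 + 24 + 12 + 24 + 24 + 5 = 141.
Total exposure: 2.5 + 1.5 + 4.5 + 3 + 5.5 + 5.5 + 2.5 + 4 + 6 + 2 = 37 weeks.
Gamma(α, β) with Poisson data over total exposure Σt gives posterior Gamma(α+Σx, β+Σt) = Gamma(148, 43).
The posterior predictive for a window of length T is Negative Binomial with variance T·α'·(β'+T)/β'² = 9·148·52/1849 = 69264/1849.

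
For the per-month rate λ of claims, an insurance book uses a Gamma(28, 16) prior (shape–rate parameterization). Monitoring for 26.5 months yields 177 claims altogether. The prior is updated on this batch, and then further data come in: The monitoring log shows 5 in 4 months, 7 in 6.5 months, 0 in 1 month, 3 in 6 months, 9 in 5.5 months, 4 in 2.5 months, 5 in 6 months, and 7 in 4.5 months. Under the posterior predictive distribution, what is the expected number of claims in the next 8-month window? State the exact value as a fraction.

Total count 177 over total exposure 26.5 months.
After the first batch: Gamma(28 + 177, 16 + 26.5) = Gamma(205, 85/2).
Total count: 5 + 7 + 0 + 3 + 9 + 4 + 5 + 7 = 40.
Total exposure: 4 + 6.5 + 1 + 6 + 5.5 + 2.5 + 6 + 4.5 = 36 months.
After the second batch: Gamma(205 + 40, 85/2 + 36) = Gamma(245, 157/2).
Predictive mean over an 8-month window = T·E[λ|data] = 8·245/(157/2) = 3920/157.

3920/157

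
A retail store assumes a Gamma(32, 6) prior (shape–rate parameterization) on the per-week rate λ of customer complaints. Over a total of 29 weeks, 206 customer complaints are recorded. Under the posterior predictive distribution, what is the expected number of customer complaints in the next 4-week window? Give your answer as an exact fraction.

Total count 206 over total exposure 29 weeks.
Gamma(α, β) with Poisson data over total exposure Σt gives posterior Gamma(α+Σx, β+Σt) = Gamma(238, 35).
Predictive mean over a 4-week window = T·E[λ|data] = 4·238/35 = 136/5.

136/5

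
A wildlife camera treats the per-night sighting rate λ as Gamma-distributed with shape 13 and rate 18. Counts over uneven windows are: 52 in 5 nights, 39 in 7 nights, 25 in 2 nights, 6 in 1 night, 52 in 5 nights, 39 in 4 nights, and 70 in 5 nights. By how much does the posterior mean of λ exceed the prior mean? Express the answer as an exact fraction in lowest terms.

4717/846

Total count: 52 + 39 + 25 + 6 + 52 + 39 + 70 = 283.
Total exposure: 5 + 7 + 2 + 1 + 5 + 4 + 5 = 29 nights.
Conjugate update: add total count to the shape and total exposure to the rate, giving Gamma(296, 47).
Posterior mean = 296/47 = 296/47; prior mean = 13/18 = 13/18. Difference = 296/47 − 13/18 = 4717/846.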